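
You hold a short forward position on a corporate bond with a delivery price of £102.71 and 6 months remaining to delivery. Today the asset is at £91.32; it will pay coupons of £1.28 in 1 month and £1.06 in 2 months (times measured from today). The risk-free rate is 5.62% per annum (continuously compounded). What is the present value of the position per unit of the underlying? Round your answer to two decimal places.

PV(remaining coupons) I = 1.28·e^(−0.0562·1/12) + 1.06·e^(−0.0562·2/12) = 2.3241
Current forward F = (S − I)·e^(rT) = (91.32 − 2.3241)·e^(0.0562·6/12) = 88.9959 × 1.028499 = 91.5322
Value (long) = (F − K)·e^(−rT) = (91.5322 − 102.71) × 0.972291 = -10.8681
Short position value = −(long value) = £10.87

£10.87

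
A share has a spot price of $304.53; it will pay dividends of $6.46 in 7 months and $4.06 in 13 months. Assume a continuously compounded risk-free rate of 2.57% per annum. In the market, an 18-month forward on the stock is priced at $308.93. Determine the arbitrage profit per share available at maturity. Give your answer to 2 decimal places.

PV(dividends) I = 6.46·e^(−0.0257·7/12) + 4.06·e^(−0.0257·13/12) = 10.3124
Fair forward F* = (S − I)·e^(rT) = (304.53 − 10.3124)·e^0.038550 = 294.2176 × 1.039303 = 305.7812
Market $308.93 > fair 305.7812: forward overpriced → cash-and-carry (borrow at r, buy the stock and collect the dividends, short the forward).
Profit at T = |F_mkt − F*| = |308.93 − 305.7812| = $3.15 per share

$3.15 per share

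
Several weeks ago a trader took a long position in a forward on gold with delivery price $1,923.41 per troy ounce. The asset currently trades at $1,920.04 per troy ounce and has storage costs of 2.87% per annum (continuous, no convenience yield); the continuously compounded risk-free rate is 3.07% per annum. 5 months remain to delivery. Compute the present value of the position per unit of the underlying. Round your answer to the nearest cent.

$44.18 per troy ounce

Current fair forward for the remaining 5 months: F = S·e^((r + u)·T), (r + u) = 0.0307 + 0.0287 = 0.0594
F = 1920.04 · e^(0.0594 × 5/12) = 1920.04 × 1.02505882 = 1968.1539
Value of long forward = (F − K)·e^(−rT) = (1968.1539 − 1923.41) · e^(−0.0307·5/12)
= 44.7439 × 0.98728980 = 44.18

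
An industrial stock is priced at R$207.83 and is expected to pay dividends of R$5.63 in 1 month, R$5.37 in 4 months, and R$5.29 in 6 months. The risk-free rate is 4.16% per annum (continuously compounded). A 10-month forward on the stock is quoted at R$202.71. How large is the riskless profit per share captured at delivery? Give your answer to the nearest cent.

R$4.20 per share

PV(dividends) I = 5.63·e^(−0.0416·1/12) + 5.37·e^(−0.0416·4/12) + 5.29·e^(−0.0416·6/12) = 16.0877
Fair forward F* = (S − I)·e^(rT) = (207.83 − 16.0877)·e^0.034667 = 191.7423 × 1.035275 = 198.5060
Market R$202.71 > fair 198.5060: forward overpriced → cash-and-carry (borrow at r, buy the stock and collect the dividends, short the forward).
Profit at T = |F_mkt − F*| = |202.71 − 198.5060| = R$4.20 per share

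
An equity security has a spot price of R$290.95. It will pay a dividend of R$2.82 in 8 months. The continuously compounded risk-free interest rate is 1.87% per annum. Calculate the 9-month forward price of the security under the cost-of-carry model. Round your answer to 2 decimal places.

PV(dividends) I = 2.82·e^(−0.0187·8/12)
I = 2.7851
F = (S − I)·e^(rT) = (290.95 − 2.7851) · e^(0.0187·9/12)
= 288.1649 · e^0.014025 = 288.1649 × 1.014124 = R$292.23

R$292.23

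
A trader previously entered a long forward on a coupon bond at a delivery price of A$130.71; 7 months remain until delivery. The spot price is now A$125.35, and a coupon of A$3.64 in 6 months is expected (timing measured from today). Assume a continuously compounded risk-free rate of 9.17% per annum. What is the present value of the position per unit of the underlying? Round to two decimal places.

PV(remaining coupons) I = 3.64·e^(−0.0917·6/12) = 3.4769
Current forward F = (S − I)·e^(rT) = (125.35 − 3.4769)·e^(0.0917·7/12) = 121.8731 × 1.054948 = 128.5698
Value (long) = (F − K)·e^(−rT) = (128.5698 − 130.71) × 0.947914 = -2.0287
Value = -A$2.03

-A$2.03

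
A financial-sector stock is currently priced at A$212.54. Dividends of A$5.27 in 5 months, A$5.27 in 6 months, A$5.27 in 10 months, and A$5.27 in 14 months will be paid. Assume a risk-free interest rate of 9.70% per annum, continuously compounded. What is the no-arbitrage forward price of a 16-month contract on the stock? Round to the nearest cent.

PV(dividends) I = 5.27·e^(−0.0970·5/12) + 5.27·e^(−0.0970·6/12) + 5.27·e^(−0.0970·10/12) + 5.27·e^(−0.0970·14/12)
I = 5.0613 + 5.0205 + 4.8608 + 4.7061 = 19.6487
F = (S − I)·e^(rT) = (212.54 − 19.6487) · e^(0.0970·16/12)
= 192.8913 · e^0.129333 = 192.8913 × 1.138069 = A$219.52

A$219.52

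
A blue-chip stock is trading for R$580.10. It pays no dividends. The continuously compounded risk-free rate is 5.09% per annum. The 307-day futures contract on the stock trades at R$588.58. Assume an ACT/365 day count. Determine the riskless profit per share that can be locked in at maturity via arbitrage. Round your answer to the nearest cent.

Fair futures: F* = S·e^(carry·T), with carry = r = 0.0509
F* = 580.10 · e^(0.0509 × 307/365) = 580.10 · e^0.042812 = 580.10 × 1.043742 = R$605.4747
Market R$588.58 < fair R$605.4747: forward underpriced → reverse cash-and-carry (short spot, go long the forward).
At maturity, profit = |F_mkt − F*| = |588.58 − 605.4747| = R$16.89 per share

R$16.89 per share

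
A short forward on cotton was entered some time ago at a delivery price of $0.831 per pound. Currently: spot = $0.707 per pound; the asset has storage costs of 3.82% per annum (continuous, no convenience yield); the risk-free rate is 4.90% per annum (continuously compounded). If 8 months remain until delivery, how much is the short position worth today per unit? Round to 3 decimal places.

$0.079 per pound

Current fair forward for the remaining 8 months: F = S·e^((r + u)·T), (r + u) = 0.0490 + 0.0382 = 0.0872
F = 0.707 · e^(0.0872 × 8/12) = 0.707 × 1.059856 = 0.7493
Value of long forward = (F − K)·e^(−rT) = (0.7493 − 0.831) · e^(−0.0490·8/12)
= -0.0817 × 0.967861 = -0.079
Short position value = −(long value) = $0.079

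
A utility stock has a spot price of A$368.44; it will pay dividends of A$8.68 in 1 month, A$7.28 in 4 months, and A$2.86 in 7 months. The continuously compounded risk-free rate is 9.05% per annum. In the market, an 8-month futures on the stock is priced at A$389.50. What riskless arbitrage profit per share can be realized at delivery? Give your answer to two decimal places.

PV(dividends) I = 8.68·e^(−0.0905·1/12) + 7.28·e^(−0.0905·4/12) + 2.86·e^(−0.0905·7/12) = 18.3914
Fair futures F* = (S − I)·e^(rT) = (368.44 − 18.3914)·e^0.060333 = 350.0486 × 1.062190 = 371.8181
Market A$389.50 > fair 371.8181: forward overpriced → cash-and-carry (borrow at r, buy the stock and collect the dividends, short the forward).
Profit at T = |F_mkt − F*| = |389.50 − 371.8181| = A$17.68 per share

A$17.68 per share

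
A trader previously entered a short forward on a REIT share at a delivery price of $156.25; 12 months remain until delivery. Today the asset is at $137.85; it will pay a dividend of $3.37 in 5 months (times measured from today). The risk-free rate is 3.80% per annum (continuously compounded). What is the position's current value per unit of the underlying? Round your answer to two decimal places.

$15.89

PV(remaining dividends) I = 3.37·e^(−0.0380·5/12) = 3.3171
Current forward F = (S − I)·e^(rT) = (137.85 − 3.3171)·e^(0.0380·12/12) = 134.5329 × 1.038731 = 139.7435
Value (long) = (F − K)·e^(−rT) = (139.7435 − 156.25) × 0.962713 = -15.8910
Short position value = −(long value) = $15.89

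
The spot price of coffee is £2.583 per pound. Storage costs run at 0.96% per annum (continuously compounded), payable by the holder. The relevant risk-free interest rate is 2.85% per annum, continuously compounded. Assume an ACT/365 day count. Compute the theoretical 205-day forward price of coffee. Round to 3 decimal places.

£2.639 per pound

Net carry = r + u − y = 0.0285 + 0.0096 − 0.0000 = 0.0381
F = S·e^((r+u−y)T) = 2.583 · e^(0.0381 × 205/365) = 2.583 · e^0.021399
= 2.583 × 1.021630 = £2.639 per pound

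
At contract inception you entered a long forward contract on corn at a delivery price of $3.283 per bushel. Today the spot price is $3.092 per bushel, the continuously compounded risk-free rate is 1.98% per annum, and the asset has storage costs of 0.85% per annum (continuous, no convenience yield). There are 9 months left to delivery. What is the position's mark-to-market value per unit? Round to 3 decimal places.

-$0.123 per bushel

Current fair forward for the remaining 9 months: F = S·e^((r + u)·T), (r + u) = 0.0198 + 0.0085 = 0.0283
F = 3.092 · e^(0.0283 × 9/12) = 3.092 × 1.021452 = 3.1583
Value of long forward = (F − K)·e^(−rT) = (3.1583 − 3.283) · e^(−0.0198·9/12)
= -0.1247 × 0.985260 = -0.123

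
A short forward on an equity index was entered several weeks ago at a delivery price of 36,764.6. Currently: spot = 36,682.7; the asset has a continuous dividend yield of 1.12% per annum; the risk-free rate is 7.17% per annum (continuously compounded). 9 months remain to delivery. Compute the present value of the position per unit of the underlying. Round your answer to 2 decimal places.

-1536.06

Current fair forward for the remaining 9 months: F = S·e^((r − q)·T), (r − q) = 0.0717 − 0.0112 = 0.0605
F = 36682.7 · e^(0.0605 × 9/12) = 36682.7 × 1.04642019 = 38385.5179
Value of long forward = (F − K)·e^(−rT) = (38385.5179 − 36764.6) · e^(−0.0717·9/12)
= 1620.9179 × 0.94764530 = 1536.06
Short position value = −(long value) = -1536.06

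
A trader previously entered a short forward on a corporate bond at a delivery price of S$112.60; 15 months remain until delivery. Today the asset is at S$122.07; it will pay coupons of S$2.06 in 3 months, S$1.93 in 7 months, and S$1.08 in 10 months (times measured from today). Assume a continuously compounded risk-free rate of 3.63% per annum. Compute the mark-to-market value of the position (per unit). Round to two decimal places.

PV(remaining coupons) I = 2.06·e^(−0.0363·3/12) + 1.93·e^(−0.0363·7/12) + 1.08·e^(−0.0363·10/12) = 4.9788
Current forward F = (S − I)·e^(rT) = (122.07 − 4.9788)·e^(0.0363·15/12) = 117.0912 × 1.046420 = 122.5266
Value (long) = (F − K)·e^(−rT) = (122.5266 − 112.60) × 0.955639 = 9.4862
Short position value = −(long value) = -S$9.49

-S$9.49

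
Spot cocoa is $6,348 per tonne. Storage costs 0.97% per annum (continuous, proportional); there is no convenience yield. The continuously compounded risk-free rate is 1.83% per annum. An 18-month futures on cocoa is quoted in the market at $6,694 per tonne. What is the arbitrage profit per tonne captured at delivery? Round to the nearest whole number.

Fair futures: F* = S·e^(carry·T), with carry = (r + u) = 0.0183 + 0.0097 = 0.0280
F* = 6348 · e^(0.0280 × 18/12) = 6348 · e^0.042000 = 6348 × 1.042894 = $6620.2911
Market $6694 > fair $6620.2911: forward overpriced → cash-and-carry (buy spot, short the forward).
At maturity, profit = |F_mkt − F*| = |6694 − 6620.2911| = $74 per tonne

$74 per tonne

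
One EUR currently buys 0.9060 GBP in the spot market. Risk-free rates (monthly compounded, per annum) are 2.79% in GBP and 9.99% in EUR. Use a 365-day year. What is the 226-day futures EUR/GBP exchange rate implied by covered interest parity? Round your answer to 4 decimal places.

0.8667

By covered interest parity, F = S · (1+r_GBP/12)^(12T) / (1+r_EUR/12)^(12T)
= 0.9060 × 1.017405 / 1.063537 = 0.9060 × 0.956624
F = 0.8667 GBP per EUR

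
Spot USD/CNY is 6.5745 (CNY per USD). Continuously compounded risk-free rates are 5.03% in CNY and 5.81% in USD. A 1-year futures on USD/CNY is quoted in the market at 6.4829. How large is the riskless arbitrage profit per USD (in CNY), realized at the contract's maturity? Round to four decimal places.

0.0405 per USD (in CNY)

Fair futures: F* = S·e^(carry·T), with carry = (r_CNY − r_USD) = 0.0503 − 0.0581 = -0.0078
F* = 6.5745 · e^(-0.0078 × 1) = 6.5745 · e^-0.007800 = 6.5745 × 0.992230 = 6.5234
Market 6.4829 < fair 6.5234: forward underpriced → reverse cash-and-carry (short spot, go long the forward).
At maturity, profit = |F_mkt − F*| = |6.4829 − 6.5234| = 0.0405 per USD (in CNY)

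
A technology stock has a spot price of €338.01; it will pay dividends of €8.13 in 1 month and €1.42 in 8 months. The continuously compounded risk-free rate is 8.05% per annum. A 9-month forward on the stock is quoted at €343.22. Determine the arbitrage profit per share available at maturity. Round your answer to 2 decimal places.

PV(dividends) I = 8.13·e^(−0.0805·1/12) + 1.42·e^(−0.0805·8/12) = 9.4214
Fair forward F* = (S − I)·e^(rT) = (338.01 − 9.4214)·e^0.060375 = 328.5886 × 1.062235 = 349.0383
Market €343.22 < fair 349.0383: forward underpriced → reverse cash-and-carry (short the stock, invest proceeds at r, pay the dividends, go long the forward).
Profit at T = |F_mkt − F*| = |343.22 − 349.0383| = €5.82 per share

€5.82 per share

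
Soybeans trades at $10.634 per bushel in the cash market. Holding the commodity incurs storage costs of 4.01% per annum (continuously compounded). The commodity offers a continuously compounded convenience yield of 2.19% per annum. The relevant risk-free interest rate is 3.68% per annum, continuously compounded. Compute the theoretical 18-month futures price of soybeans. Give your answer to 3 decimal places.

Net carry = r + u − y = 0.0368 + 0.0401 − 0.0219 = 0.0550
F = S·e^((r+u−y)T) = 10.634 · e^(0.0550 × 18/12) = 10.634 · e^0.082500
= 10.634 × 1.085999 = $11.549 per bushel

$11.549 per bushel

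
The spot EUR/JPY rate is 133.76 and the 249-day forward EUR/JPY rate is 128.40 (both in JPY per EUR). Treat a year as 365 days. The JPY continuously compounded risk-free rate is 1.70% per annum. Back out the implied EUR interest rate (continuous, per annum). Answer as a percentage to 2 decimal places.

7.69%

F = S·e^((r_JPY − r_EUR)T) ⇒ r_EUR = r_JPY − ln(F/S)/T
ln(128.40/133.76) = -0.040897; /(249/365) = -0.059949
r_EUR = 0.0170 + 0.059949 = 0.076949
r_EUR = 7.69%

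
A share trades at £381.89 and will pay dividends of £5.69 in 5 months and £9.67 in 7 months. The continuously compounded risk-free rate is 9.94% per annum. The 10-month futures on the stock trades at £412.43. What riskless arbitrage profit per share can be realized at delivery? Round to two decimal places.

£13.40 per share

PV(dividends) I = 5.69·e^(−0.0994·5/12) + 9.67·e^(−0.0994·7/12) = 14.5844
Fair futures F* = (S − I)·e^(rT) = (381.89 − 14.5844)·e^0.082833 = 367.3056 × 1.086360 = 399.0261
Market £412.43 > fair 399.0261: forward overpriced → cash-and-carry (borrow at r, buy the stock and collect the dividends, short the forward).
Profit at T = |F_mkt − F*| = |412.43 − 399.0261| = £13.40 per share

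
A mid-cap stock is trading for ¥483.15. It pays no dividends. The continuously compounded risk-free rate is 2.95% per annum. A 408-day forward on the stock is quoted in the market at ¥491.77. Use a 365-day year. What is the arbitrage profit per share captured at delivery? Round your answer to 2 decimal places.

¥7.58 per share

Fair forward: F* = S·e^(carry·T), with carry = r = 0.0295
F* = 483.15 · e^(0.0295 × 408/365) = 483.15 · e^0.032975 = 483.15 × 1.033525 = ¥499.3476
Market ¥491.77 < fair ¥499.3476: forward underpriced → reverse cash-and-carry (short spot, go long the forward).
At maturity, profit = |F_mkt − F*| = |491.77 − 499.3476| = ¥7.58 per share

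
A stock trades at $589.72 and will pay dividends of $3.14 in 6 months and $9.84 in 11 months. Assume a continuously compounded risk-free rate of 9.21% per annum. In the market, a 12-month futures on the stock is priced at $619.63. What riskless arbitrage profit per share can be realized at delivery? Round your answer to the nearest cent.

PV(dividends) I = 3.14·e^(−0.0921·6/12) + 9.84·e^(−0.0921·11/12) = 12.0420
Fair futures F* = (S − I)·e^(rT) = (589.72 − 12.0420)·e^0.092100 = 577.6780 × 1.096474 = 633.4089
Market $619.63 < fair 633.4089: forward underpriced → reverse cash-and-carry (short the stock, invest proceeds at r, pay the dividends, go long the forward).
Profit at T = |F_mkt − F*| = |619.63 − 633.4089| = $13.78 per share

$13.78 per share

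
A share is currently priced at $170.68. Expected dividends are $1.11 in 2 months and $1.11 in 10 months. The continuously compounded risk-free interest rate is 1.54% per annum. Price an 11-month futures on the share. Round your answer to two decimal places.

PV(dividends) I = 1.11·e^(−0.0154·2/12) + 1.11·e^(−0.0154·10/12)
I = 1.1072 + 1.0958 = 2.2030
F = (S − I)·e^(rT) = (170.68 − 2.2030) · e^(0.0154·11/12)
= 168.4770 · e^0.014117 = 168.4770 × 1.014217 = $170.87

$170.87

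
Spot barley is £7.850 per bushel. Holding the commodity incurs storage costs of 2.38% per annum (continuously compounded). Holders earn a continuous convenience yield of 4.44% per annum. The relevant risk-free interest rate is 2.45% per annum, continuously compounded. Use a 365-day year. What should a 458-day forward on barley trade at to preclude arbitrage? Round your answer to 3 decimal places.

Net carry = r + u − y = 0.0245 + 0.0238 − 0.0444 = 0.0039
F = S·e^((r+u−y)T) = 7.850 · e^(0.0039 × 458/365) = 7.850 · e^0.004894
= 7.850 × 1.004906 = £7.889 per bushel

£7.889 per bushel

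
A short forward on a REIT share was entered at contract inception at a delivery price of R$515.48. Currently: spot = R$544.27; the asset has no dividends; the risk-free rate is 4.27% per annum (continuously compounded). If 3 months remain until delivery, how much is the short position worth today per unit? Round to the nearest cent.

-R$34.26

Current fair forward for the remaining 3 months: F = S·e^(r·T), r = 0.0427
F = 544.27 · e^(0.0427 × 3/12) = 544.27 × 1.010732 = 550.1111
Value of long forward = (F − K)·e^(−rT) = (550.1111 − 515.48) · e^(−0.0427·3/12)
= 34.6311 × 0.989382 = 34.26
Short position value = −(long value) = -R$34.26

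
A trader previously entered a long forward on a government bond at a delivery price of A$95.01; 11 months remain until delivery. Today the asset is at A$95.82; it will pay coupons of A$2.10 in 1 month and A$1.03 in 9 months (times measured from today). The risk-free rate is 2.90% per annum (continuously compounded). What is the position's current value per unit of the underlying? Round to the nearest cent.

PV(remaining coupons) I = 2.10·e^(−0.0290·1/12) + 1.03·e^(−0.0290·9/12) = 3.1028
Current forward F = (S − I)·e^(rT) = (95.82 − 3.1028)·e^(0.0290·11/12) = 92.7172 × 1.026940 = 95.2150
Value (long) = (F − K)·e^(−rT) = (95.2150 − 95.01) × 0.973767 = 0.1996
Value = A$0.20

A$0.20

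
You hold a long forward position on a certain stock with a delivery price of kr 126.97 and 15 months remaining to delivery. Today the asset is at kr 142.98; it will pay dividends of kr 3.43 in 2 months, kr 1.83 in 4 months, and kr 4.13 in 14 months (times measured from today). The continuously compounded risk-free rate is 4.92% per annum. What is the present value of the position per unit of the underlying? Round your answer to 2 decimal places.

PV(remaining dividends) I = 3.43·e^(−0.0492·2/12) + 1.83·e^(−0.0492·4/12) + 4.13·e^(−0.0492·14/12) = 9.1018
Current forward F = (S − I)·e^(rT) = (142.98 − 9.1018)·e^(0.0492·15/12) = 133.8782 × 1.063430 = 142.3701
Value (long) = (F − K)·e^(−rT) = (142.3701 − 126.97) × 0.940353 = 14.4815
Value = kr 14.48

kr 14.48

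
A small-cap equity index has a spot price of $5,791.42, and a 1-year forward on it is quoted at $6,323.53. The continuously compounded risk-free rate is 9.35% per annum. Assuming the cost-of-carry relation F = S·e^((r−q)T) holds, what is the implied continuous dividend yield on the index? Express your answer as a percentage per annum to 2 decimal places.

0.56%

From F = S·e^((r−q)T): (r − q) = ln(F/S)/T
ln(6323.53/5791.42) = ln(1.091879) = 0.087900
(r − q) = 0.087900 / (1) = 0.087900
q = r − ln(F/S)/T = 0.0935 − 0.087900 = 0.005600
q = 0.56%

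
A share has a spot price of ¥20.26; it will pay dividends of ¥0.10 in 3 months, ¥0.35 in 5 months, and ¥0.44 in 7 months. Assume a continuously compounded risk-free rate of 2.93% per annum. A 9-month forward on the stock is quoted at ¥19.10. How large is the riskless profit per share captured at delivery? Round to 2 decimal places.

¥0.71 per share

PV(dividends) I = 0.10·e^(−0.0293·3/12) + 0.35·e^(−0.0293·5/12) + 0.44·e^(−0.0293·7/12) = 0.8776
Fair forward F* = (S − I)·e^(rT) = (20.26 − 0.8776)·e^0.021975 = 19.3824 × 1.022218 = 19.8130
Market ¥19.10 < fair 19.8130: forward underpriced → reverse cash-and-carry (short the stock, invest proceeds at r, pay the dividends, go long the forward).
Profit at T = |F_mkt − F*| = |19.10 − 19.8130| = ¥0.71 per share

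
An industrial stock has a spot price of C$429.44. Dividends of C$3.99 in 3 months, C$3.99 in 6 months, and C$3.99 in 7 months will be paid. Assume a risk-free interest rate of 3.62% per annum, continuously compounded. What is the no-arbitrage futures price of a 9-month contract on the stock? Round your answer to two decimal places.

C$429.16

PV(dividends) I = 3.99·e^(−0.0362·3/12) + 3.99·e^(−0.0362·6/12) + 3.99·e^(−0.0362·7/12)
I = 3.9541 + 3.9184 + 3.9066 = 11.7791
F = (S − I)·e^(rT) = (429.44 − 11.7791) · e^(0.0362·9/12)
= 417.6609 · e^0.027150 = 417.6609 × 1.027522 = C$429.16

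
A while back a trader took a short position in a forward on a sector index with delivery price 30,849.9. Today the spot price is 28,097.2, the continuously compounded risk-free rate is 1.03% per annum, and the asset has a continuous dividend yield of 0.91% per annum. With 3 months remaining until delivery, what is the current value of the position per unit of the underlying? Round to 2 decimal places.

2737.21

Current fair forward for the remaining 3 months: F = S·e^((r − q)·T), (r − q) = 0.0103 − 0.0091 = 0.0012
F = 28097.2 · e^(0.0012 × 3/12) = 28097.2 × 1.00030005 = 28105.6306
Value of long forward = (F − K)·e^(−rT) = (28105.6306 − 30849.9) · e^(−0.0103·3/12)
= -2744.2694 × 0.99742831 = -2737.21
Short position value = −(long value) = 2737.21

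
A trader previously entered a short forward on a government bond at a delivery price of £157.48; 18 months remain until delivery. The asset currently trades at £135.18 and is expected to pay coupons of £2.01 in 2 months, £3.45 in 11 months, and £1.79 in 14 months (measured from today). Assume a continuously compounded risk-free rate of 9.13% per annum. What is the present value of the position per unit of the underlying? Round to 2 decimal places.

PV(remaining coupons) I = 2.01·e^(−0.0913·2/12) + 3.45·e^(−0.0913·11/12) + 1.79·e^(−0.0913·14/12) = 6.7618
Current forward F = (S − I)·e^(rT) = (135.18 − 6.7618)·e^(0.0913·18/12) = 128.4182 × 1.146771 = 147.2663
Value (long) = (F − K)·e^(−rT) = (147.2663 − 157.48) × 0.872014 = -8.9065
Short position value = −(long value) = £8.91

£8.91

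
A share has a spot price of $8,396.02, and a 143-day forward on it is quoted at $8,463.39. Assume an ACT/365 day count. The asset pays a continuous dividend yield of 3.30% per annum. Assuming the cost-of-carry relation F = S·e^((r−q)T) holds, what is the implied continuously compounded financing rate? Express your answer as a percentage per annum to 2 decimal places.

5.34%

From F = S·e^((r−q)T): (r − q) = ln(F/S)/T
ln(8463.39/8396.02) = ln(1.008024) = 0.007992
(r − q) = 0.007992 / (143/365) = 0.020399
r = ln(F/S)/T + q = 0.020399 + 0.0330 = 0.053399
r = 5.34%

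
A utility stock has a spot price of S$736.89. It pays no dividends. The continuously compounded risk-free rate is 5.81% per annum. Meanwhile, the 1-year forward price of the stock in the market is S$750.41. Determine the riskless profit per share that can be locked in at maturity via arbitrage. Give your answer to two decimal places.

S$30.56 per share

Fair forward: F* = S·e^(carry·T), with carry = r = 0.0581
F* = 736.89 · e^(0.0581 × 1) = 736.89 · e^0.058100 = 736.89 × 1.059821 = S$780.9715
Market S$750.41 < fair S$780.9715: forward underpriced → reverse cash-and-carry (short spot, go long the forward).
At maturity, profit = |F_mkt − F*| = |750.41 − 780.9715| = S$30.56 per share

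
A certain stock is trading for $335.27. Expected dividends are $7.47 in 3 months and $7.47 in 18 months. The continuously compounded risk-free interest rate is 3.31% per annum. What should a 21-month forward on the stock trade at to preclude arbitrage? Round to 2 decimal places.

$339.88

PV(dividends) I = 7.47·e^(−0.0331·3/12) + 7.47·e^(−0.0331·18/12)
I = 7.4084 + 7.1082 = 14.5166
F = (S − I)·e^(rT) = (335.27 − 14.5166) · e^(0.0331·21/12)
= 320.7534 · e^0.057925 = 320.7534 × 1.059636 = $339.88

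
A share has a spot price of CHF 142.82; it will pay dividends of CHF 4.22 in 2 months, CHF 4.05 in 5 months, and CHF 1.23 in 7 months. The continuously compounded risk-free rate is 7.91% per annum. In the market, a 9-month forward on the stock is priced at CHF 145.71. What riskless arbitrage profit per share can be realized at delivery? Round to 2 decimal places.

CHF 3.98 per share

PV(dividends) I = 4.22·e^(−0.0791·2/12) + 4.05·e^(−0.0791·5/12) + 1.23·e^(−0.0791·7/12) = 9.2580
Fair forward F* = (S − I)·e^(rT) = (142.82 − 9.2580)·e^0.059325 = 133.5620 × 1.061120 = 141.7253
Market CHF 145.71 > fair 141.7253: forward overpriced → cash-and-carry (borrow at r, buy the stock and collect the dividends, short the forward).
Profit at T = |F_mkt − F*| = |145.71 − 141.7253| = CHF 3.98 per share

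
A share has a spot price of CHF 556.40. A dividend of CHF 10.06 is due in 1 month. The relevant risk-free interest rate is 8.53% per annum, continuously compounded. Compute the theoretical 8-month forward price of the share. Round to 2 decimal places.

CHF 578.38

PV(dividends) I = 10.06·e^(−0.0853·1/12)
I = 9.9887
F = (S − I)·e^(rT) = (556.40 − 9.9887) · e^(0.0853·8/12)
= 546.4113 · e^0.056867 = 546.4113 × 1.058515 = CHF 578.38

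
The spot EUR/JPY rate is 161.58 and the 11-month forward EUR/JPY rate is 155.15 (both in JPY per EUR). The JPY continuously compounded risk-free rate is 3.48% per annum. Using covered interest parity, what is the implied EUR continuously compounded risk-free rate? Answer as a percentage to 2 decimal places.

7.91%

F = S·e^((r_JPY − r_EUR)T) ⇒ r_EUR = r_JPY − ln(F/S)/T
ln(155.15/161.58) = -0.040608; /(11/12) = -0.044300
r_EUR = 0.0348 + 0.044300 = 0.079100
r_EUR = 7.91%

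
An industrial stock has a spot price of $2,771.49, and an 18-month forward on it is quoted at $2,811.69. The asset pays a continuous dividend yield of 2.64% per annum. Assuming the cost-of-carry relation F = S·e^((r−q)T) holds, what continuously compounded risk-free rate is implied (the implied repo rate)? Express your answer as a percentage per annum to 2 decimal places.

3.60%

From F = S·e^((r−q)T): (r − q) = ln(F/S)/T
ln(2811.69/2771.49) = ln(1.014505) = 0.014401
(r − q) = 0.014401 / (18/12) = 0.009601
r = ln(F/S)/T + q = 0.009601 + 0.0264 = 0.036001
r = 3.60%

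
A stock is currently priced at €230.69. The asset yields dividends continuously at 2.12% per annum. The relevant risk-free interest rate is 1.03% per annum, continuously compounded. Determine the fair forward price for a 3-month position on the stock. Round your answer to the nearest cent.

F = S·e^((r − q)T) = 230.69 · e^((0.0103 − 0.0212) × 3/12)
= 230.69 · e^-0.002725 = 230.69 × 0.997279
F = €230.06

€230.06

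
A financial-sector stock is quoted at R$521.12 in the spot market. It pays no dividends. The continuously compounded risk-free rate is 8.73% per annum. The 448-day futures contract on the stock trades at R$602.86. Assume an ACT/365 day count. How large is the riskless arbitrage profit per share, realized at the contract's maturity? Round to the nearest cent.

R$22.80 per share

Fair futures: F* = S·e^(carry·T), with carry = r = 0.0873
F* = 521.12 · e^(0.0873 × 448/365) = 521.12 · e^0.107152 = 521.12 × 1.113103 = R$580.0602
Market R$602.86 > fair R$580.0602: forward overpriced → cash-and-carry (buy spot, short the forward).
At maturity, profit = |F_mkt − F*| = |602.86 − 580.0602| = R$22.80 per share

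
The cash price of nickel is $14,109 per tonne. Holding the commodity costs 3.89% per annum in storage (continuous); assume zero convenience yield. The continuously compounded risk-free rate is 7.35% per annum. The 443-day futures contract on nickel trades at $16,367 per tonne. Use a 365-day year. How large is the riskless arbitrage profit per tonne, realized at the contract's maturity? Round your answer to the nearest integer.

Fair futures: F* = S·e^(carry·T), with carry = (r + u) = 0.0735 + 0.0389 = 0.1124
F* = 14109 · e^(0.1124 × 443/365) = 14109 · e^0.136420 = 14109 × 1.146163 = $16171.2138
Market $16367 > fair $16171.2138: forward overpriced → cash-and-carry (buy spot, short the forward).
At maturity, profit = |F_mkt − F*| = |16367 − 16171.2138| = $196 per tonne

$196 per tonne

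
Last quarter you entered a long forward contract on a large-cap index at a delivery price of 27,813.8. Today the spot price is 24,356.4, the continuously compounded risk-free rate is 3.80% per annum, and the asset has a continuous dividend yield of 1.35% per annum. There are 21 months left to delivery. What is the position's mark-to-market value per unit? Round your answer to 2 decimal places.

-2236.62

Current fair forward for the remaining 21 months: F = S·e^((r − q)·T), (r − q) = 0.0380 − 0.0135 = 0.0245
F = 24356.4 · e^(0.0245 × 21/12) = 24356.4 × 1.04380741 = 25423.3908
Value of long forward = (F − K)·e^(−rT) = (25423.3908 − 27813.8) · e^(−0.0380·21/12)
= -2390.4092 × 0.93566292 = -2236.62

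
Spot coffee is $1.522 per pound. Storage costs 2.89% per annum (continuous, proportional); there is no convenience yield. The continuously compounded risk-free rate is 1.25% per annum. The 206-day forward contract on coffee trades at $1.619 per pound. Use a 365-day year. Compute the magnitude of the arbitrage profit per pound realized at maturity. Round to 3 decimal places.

$0.061 per pound

Fair forward: F* = S·e^(carry·T), with carry = (r + u) = 0.0125 + 0.0289 = 0.0414
F* = 1.522 · e^(0.0414 × 206/365) = 1.522 · e^0.023365 = 1.522 × 1.023640 = $1.5580
Market $1.619 > fair $1.5580: forward overpriced → cash-and-carry (buy spot, short the forward).
At maturity, profit = |F_mkt − F*| = |1.619 − 1.5580| = $0.061 per pound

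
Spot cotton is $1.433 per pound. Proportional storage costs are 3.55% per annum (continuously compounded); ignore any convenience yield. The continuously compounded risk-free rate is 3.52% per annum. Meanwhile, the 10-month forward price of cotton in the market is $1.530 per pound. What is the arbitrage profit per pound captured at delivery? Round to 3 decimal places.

Fair forward: F* = S·e^(carry·T), with carry = (r + u) = 0.0352 + 0.0355 = 0.0707
F* = 1.433 · e^(0.0707 × 10/12) = 1.433 · e^0.058917 = 1.433 × 1.060687 = $1.5200
Market $1.530 > fair $1.5200: forward overpriced → cash-and-carry (buy spot, short the forward).
At maturity, profit = |F_mkt − F*| = |1.530 − 1.5200| = $0.010 per pound

$0.010 per pound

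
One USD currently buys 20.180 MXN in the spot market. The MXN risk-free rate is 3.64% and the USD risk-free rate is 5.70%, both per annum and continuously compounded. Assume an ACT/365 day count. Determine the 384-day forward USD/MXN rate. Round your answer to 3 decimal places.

19.747

F = S·e^((r_MXN − r_USD)T) = 20.180 · e^((0.0364 − 0.0570) × 384/365)
= 20.180 · e^-0.021672 = 20.180 × 0.978561
F = 19.747 MXN per USD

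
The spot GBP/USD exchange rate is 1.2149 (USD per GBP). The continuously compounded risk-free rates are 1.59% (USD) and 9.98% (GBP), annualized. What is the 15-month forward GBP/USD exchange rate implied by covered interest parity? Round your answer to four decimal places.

1.0939

F = S·e^((r_USD − r_GBP)T) = 1.2149 · e^((0.0159 − 0.0998) × 15/12)
= 1.2149 · e^-0.104875 = 1.2149 × 0.900437
F = 1.0939 USD per GBP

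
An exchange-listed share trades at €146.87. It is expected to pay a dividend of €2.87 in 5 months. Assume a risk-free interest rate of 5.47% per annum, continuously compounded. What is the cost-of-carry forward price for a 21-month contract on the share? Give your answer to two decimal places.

€158.54

PV(dividends) I = 2.87·e^(−0.0547·5/12)
I = 2.8053
F = (S − I)·e^(rT) = (146.87 − 2.8053) · e^(0.0547·21/12)
= 144.0647 · e^0.095725 = 144.0647 × 1.100456 = €158.54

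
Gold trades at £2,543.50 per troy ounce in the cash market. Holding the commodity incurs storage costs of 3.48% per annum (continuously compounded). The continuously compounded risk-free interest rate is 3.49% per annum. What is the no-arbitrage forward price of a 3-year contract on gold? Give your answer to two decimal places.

£3,135.04 per troy ounce

Net carry = r + u − y = 0.0349 + 0.0348 − 0.0000 = 0.0697
F = S·e^((r+u−y)T) = 2543.50 · e^(0.0697 × 3) = 2543.50 · e^0.20910000
= 2543.50 × 1.23256825 = £3,135.04 per troy ounce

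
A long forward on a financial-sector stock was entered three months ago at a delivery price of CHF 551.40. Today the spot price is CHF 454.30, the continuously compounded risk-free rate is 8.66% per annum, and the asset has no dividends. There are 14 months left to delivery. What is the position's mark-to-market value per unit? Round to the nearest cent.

Current fair forward for the remaining 14 months: F = S·e^(r·T), r = 0.0866
F = 454.30 · e^(0.0866 × 14/12) = 454.30 × 1.106314 = 502.5985
Value of long forward = (F − K)·e^(−rT) = (502.5985 − 551.40) · e^(−0.0866·14/12)
= -48.8015 × 0.903903 = -44.11

-CHF 44.11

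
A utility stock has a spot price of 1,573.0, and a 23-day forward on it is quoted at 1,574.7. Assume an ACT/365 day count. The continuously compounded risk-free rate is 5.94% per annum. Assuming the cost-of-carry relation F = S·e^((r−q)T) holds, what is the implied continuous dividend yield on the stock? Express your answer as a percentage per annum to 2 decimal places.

From F = S·e^((r−q)T): (r − q) = ln(F/S)/T
ln(1574.7/1573.0) = ln(1.001081) = 0.001080
(r − q) = 0.001080 / (23/365) = 0.017139
q = r − ln(F/S)/T = 0.0594 − 0.017139 = 0.042261
q = 4.23%

4.23%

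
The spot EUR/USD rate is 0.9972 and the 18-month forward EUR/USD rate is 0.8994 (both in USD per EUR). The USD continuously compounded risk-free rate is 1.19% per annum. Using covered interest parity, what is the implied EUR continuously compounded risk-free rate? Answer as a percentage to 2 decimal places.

8.07%

F = S·e^((r_USD − r_EUR)T) ⇒ r_EUR = r_USD − ln(F/S)/T
ln(0.8994/0.9972) = -0.103223; /(18/12) = -0.068815
r_EUR = 0.0119 + 0.068815 = 0.080715
r_EUR = 8.07%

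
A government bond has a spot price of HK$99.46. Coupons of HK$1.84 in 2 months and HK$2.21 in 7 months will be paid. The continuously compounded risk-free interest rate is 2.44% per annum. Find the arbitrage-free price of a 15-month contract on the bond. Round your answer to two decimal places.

PV(coupons) I = 1.84·e^(−0.0244·2/12) + 2.21·e^(−0.0244·7/12)
I = 1.8325 + 2.1788 = 4.0113
F = (S − I)·e^(rT) = (99.46 − 4.0113) · e^(0.0244·15/12)
= 95.4487 · e^0.030500 = 95.4487 × 1.030970 = HK$98.40

HK$98.40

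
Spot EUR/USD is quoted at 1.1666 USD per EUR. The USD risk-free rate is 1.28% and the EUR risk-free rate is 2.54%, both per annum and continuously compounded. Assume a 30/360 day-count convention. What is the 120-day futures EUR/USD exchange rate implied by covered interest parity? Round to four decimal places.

1.1617

F = S·e^((r_USD − r_EUR)T) = 1.1666 · e^((0.0128 − 0.0254) × 120/360)
= 1.1666 · e^-0.004200 = 1.1666 × 0.995809
F = 1.1617 USD per EUR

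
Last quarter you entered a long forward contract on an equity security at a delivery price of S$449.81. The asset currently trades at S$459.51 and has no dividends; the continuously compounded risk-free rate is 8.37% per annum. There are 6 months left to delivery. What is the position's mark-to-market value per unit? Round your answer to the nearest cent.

S$28.14

Current fair forward for the remaining 6 months: F = S·e^(r·T), r = 0.0837
F = 459.51 · e^(0.0837 × 6/12) = 459.51 × 1.042738 = 479.1485
Value of long forward = (F − K)·e^(−rT) = (479.1485 − 449.81) · e^(−0.0837·6/12)
= 29.3385 × 0.959014 = 28.14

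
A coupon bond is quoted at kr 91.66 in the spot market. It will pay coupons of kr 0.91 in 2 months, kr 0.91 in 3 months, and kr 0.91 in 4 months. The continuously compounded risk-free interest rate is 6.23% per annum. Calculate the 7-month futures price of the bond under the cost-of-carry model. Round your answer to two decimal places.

kr 92.27

PV(coupons) I = 0.91·e^(−0.0623·2/12) + 0.91·e^(−0.0623·3/12) + 0.91·e^(−0.0623·4/12)
I = 0.9006 + 0.8959 + 0.8913 = 2.6878
F = (S − I)·e^(rT) = (91.66 − 2.6878) · e^(0.0623·7/12)
= 88.9722 · e^0.036342 = 88.9722 × 1.037010 = kr 92.27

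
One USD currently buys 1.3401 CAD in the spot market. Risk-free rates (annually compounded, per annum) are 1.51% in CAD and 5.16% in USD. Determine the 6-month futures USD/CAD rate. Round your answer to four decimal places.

By covered interest parity, F = S · (1+r_CAD)^T / (1+r_USD)^T
= 1.3401 × 1.007522 / 1.025475 = 1.3401 × 0.982493
F = 1.3166 CAD per USD

1.3166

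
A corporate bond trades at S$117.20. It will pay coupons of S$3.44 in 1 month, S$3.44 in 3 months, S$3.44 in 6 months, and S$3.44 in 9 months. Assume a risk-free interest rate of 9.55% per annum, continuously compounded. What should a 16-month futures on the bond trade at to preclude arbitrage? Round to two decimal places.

S$118.06

PV(coupons) I = 3.44·e^(−0.0955·1/12) + 3.44·e^(−0.0955·3/12) + 3.44·e^(−0.0955·6/12) + 3.44·e^(−0.0955·9/12)
I = 3.4127 + 3.3588 + 3.2796 + 3.2022 = 13.2533
F = (S − I)·e^(rT) = (117.20 − 13.2533) · e^(0.0955·16/12)
= 103.9467 · e^0.127333 = 103.9467 × 1.135795 = S$118.06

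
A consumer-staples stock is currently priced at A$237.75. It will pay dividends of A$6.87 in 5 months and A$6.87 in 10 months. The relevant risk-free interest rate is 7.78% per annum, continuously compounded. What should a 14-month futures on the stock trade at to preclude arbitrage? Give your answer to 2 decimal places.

A$246.01

PV(dividends) I = 6.87·e^(−0.0778·5/12) + 6.87·e^(−0.0778·10/12)
I = 6.6509 + 6.4387 = 13.0896
F = (S − I)·e^(rT) = (237.75 − 13.0896) · e^(0.0778·14/12)
= 224.6604 · e^0.090767 = 224.6604 × 1.095014 = A$246.01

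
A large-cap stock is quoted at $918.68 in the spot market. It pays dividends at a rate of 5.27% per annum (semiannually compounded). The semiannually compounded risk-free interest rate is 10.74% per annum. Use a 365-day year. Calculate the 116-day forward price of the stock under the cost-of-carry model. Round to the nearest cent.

F = S · (1+r/2)^(2T) / (1+q/2)^(2T)
= 918.68 × 1.033807 / 1.016669 = 918.68 × 1.016857
F = $934.17

$934.17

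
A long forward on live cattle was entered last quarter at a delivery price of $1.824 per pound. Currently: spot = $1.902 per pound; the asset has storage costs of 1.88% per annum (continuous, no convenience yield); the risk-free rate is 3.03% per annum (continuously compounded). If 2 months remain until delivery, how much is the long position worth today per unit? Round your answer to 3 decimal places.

Current fair forward for the remaining 2 months: F = S·e^((r + u)·T), (r + u) = 0.0303 + 0.0188 = 0.0491
F = 1.902 · e^(0.0491 × 2/12) = 1.902 × 1.008217 = 1.9176
Value of long forward = (F − K)·e^(−rT) = (1.9176 − 1.824) · e^(−0.0303·2/12)
= 0.0936 × 0.994963 = 0.093

$0.093 per pound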